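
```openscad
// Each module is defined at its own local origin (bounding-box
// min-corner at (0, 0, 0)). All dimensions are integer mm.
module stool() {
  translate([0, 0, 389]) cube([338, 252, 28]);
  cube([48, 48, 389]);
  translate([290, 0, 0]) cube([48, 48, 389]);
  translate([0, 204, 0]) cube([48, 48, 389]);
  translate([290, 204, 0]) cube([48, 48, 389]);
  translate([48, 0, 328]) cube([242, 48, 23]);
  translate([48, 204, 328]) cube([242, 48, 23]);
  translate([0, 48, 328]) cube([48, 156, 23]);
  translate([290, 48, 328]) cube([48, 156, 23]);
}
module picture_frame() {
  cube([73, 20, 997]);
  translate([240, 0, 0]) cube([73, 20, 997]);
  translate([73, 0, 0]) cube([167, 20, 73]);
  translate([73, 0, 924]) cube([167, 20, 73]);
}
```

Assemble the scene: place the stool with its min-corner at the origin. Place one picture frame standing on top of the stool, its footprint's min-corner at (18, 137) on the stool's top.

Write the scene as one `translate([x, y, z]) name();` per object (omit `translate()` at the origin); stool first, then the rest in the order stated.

stool();
translate([18, 137, 417]) picture_frame();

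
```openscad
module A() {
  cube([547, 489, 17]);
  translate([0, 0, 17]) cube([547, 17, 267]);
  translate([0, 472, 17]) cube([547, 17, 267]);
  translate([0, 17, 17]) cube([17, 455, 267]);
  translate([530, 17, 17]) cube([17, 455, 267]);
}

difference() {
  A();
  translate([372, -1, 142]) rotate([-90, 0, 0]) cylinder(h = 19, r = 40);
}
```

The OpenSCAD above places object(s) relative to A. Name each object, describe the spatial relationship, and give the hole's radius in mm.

The subtracted cylinder has r = 40 mm.

A is an open box. The open box has a circular hole through its front wall. The hole's radius is 40 mm.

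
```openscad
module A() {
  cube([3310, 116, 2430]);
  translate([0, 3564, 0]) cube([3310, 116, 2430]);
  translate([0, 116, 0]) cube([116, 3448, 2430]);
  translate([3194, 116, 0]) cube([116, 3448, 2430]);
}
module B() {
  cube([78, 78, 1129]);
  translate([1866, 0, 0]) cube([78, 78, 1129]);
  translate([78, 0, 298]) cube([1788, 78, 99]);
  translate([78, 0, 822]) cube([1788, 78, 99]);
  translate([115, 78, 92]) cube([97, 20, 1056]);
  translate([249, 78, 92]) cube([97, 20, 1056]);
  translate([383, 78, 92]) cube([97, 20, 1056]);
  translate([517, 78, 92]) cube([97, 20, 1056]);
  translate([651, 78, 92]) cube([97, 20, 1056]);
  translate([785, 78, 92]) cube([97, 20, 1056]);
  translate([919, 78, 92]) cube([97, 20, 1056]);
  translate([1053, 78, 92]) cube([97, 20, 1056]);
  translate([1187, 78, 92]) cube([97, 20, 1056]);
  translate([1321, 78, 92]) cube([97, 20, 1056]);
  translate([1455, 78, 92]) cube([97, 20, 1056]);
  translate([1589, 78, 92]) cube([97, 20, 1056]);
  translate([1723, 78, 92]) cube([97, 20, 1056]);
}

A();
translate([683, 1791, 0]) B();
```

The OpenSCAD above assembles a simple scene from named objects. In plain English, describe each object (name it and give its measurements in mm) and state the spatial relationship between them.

A is the wall frame of a small rectangular building: four walls, each 2430 mm tall and 116 mm thick, enclosing a footprint 3310 mm (x) by 3680 mm (y) outside-to-outside, with no floor or roof. The front and back walls (the −y and +y sides) span the full width; the two side walls fit between them.

B is a fence section. Two 78×78 mm posts, 1129 mm tall, stand on the floor with a clear span of 1788 mm between their inner faces. Two horizontal rails of 78×99 mm section span the gap between the posts with their undersides at z = 298 mm and z = 822 mm, flush with the posts' −y face. 13 pickets, each 97 mm wide, 20 mm thick and 1056 mm tall, are fixed to the +y face of the rails with their bottoms at z = 92 mm, evenly spaced across the span with equal gaps (rounded down to the nearest mm) at the −x end and between each pair — any rounding remainder accumulates at the +x end.

The fence section sits inside the house frame, centred.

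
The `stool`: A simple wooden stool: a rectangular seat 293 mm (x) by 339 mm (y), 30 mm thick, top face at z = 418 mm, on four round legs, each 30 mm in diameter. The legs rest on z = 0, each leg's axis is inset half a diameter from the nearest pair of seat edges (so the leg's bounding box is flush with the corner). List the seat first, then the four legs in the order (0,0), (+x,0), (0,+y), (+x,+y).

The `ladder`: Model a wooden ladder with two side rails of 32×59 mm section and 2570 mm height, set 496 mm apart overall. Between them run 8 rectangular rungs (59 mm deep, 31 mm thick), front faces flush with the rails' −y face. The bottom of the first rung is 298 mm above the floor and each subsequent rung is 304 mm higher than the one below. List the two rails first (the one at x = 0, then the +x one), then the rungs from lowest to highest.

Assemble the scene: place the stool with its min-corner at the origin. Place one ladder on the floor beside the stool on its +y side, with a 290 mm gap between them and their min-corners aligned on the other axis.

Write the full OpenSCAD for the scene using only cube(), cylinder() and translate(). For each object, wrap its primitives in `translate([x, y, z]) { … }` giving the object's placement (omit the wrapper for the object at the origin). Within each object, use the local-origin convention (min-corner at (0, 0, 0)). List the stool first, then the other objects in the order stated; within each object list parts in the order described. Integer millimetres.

translate([0, 0, 388]) cube([293, 339, 30]);
translate([15, 15, 0]) cylinder(h = 388, r = 15);
translate([278, 15, 0]) cylinder(h = 388, r = 15);
translate([15, 324, 0]) cylinder(h = 388, r = 15);
translate([278, 324, 0]) cylinder(h = 388, r = 15);
translate([0, 629, 0]) {
  cube([32, 59, 2570]);
  translate([464, 0, 0]) cube([32, 59, 2570]);
  translate([32, 0, 298]) cube([432, 59, 31]);
  translate([32, 0, 602]) cube([432, 59, 31]);
  translate([32, 0, 906]) cube([432, 59, 31]);
  translate([32, 0, 1210]) cube([432, 59, 31]);
  translate([32, 0, 1514]) cube([432, 59, 31]);
  translate([32, 0, 1818]) cube([432, 59, 31]);
  translate([32, 0, 2122]) cube([432, 59, 31]);
  translate([32, 0, 2426]) cube([432, 59, 31]);
}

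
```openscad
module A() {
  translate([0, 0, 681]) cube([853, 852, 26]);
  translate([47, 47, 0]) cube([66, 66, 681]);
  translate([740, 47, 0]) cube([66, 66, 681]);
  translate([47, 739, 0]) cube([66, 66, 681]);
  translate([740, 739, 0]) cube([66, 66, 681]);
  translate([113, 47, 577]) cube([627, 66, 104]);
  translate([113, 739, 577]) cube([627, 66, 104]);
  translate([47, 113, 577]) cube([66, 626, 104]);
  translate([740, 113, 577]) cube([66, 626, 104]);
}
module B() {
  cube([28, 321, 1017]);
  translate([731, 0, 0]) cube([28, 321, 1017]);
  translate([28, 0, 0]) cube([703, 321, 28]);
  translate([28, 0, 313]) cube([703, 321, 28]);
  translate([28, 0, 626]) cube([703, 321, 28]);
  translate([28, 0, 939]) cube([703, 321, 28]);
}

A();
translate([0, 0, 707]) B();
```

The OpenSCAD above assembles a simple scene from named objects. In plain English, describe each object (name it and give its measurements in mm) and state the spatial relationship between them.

A is a table: top 853 mm (x) × 852 mm (y), 26 mm thick, upper face at z = 707 mm, on four 66×66 mm square legs, each inset 47 mm from the nearest pair of top edges, running from z = 0 to the bottom of the top. Four apron rails, 66 mm thick and 104 mm tall, run between adjacent legs with their top edges flush with the underside of the top and their outer faces flush with the legs' outer faces.

B is an open bookshelf. Two side panels, each 28 mm thick, 321 mm deep and 1017 mm tall, stand 759 mm apart (outside-to-outside). Between them sit 4 shelves, each 28 mm thick and 321 mm deep, spanning the full gap between the sides. The bottom shelf rests on the floor (its underside at z = 0) and the clear gap between one shelf's top and the next shelf's underside is 285 mm.

The bookshelf is on top of the table.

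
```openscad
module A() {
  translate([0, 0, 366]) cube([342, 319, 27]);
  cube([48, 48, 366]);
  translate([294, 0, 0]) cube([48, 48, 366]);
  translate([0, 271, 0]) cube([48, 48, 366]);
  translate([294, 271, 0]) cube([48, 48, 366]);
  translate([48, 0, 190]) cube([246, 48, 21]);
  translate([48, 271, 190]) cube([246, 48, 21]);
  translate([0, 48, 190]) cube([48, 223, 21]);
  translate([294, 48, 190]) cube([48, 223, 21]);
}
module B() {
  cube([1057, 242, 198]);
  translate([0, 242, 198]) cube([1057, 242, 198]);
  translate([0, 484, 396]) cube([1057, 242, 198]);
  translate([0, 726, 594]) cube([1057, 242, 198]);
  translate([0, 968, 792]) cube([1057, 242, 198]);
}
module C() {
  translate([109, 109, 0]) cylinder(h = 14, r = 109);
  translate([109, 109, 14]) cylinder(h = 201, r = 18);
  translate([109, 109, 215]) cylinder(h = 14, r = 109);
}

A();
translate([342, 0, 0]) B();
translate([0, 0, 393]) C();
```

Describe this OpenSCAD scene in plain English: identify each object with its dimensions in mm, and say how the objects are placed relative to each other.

A is a simple wooden stool: a rectangular seat 342 mm (x) by 319 mm (y), 27 mm thick, top face at z = 393 mm, on four square legs, each 48×48 mm in cross-section. The legs rest on z = 0, each flush with a corner of the seat. Four stretchers, 48 mm wide and 21 mm tall, connect adjacent legs with their undersides at z = 190 mm, each running between the inner faces of the legs it joins and aligned with the legs' outer faces on the other axis.

B is a run of 5 identical solid stair steps. Each tread is 1057×242 mm and each step block is 198 mm high. Step 1 rests on the floor; step k is offset from step 1 by (k−1)×242 mm in y and (k−1)×198 mm in z.

C is a spool: two coaxial disc flanges of radius 109 mm and thickness 14 mm, joined by a core cylinder of radius 18 mm and height 201 mm. The lower flange rests on z = 0 and the three cylinders share a vertical axis.

The staircase is against the stool's +x side, with their −y faces flush. The spool is on top of the stool.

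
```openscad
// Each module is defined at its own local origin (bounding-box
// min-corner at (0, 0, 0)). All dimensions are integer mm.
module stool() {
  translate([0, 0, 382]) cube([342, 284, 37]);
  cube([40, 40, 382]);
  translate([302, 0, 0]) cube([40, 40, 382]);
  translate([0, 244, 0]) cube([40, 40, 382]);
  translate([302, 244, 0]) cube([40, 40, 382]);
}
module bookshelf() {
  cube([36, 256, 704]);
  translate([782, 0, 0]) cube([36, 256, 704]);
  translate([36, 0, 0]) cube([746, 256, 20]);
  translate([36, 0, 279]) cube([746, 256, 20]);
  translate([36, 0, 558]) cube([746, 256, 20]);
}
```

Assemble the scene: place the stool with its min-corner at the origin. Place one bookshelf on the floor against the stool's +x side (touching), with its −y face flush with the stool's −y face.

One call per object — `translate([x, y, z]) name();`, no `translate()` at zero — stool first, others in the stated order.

stool();
translate([342, 0, 0]) bookshelf();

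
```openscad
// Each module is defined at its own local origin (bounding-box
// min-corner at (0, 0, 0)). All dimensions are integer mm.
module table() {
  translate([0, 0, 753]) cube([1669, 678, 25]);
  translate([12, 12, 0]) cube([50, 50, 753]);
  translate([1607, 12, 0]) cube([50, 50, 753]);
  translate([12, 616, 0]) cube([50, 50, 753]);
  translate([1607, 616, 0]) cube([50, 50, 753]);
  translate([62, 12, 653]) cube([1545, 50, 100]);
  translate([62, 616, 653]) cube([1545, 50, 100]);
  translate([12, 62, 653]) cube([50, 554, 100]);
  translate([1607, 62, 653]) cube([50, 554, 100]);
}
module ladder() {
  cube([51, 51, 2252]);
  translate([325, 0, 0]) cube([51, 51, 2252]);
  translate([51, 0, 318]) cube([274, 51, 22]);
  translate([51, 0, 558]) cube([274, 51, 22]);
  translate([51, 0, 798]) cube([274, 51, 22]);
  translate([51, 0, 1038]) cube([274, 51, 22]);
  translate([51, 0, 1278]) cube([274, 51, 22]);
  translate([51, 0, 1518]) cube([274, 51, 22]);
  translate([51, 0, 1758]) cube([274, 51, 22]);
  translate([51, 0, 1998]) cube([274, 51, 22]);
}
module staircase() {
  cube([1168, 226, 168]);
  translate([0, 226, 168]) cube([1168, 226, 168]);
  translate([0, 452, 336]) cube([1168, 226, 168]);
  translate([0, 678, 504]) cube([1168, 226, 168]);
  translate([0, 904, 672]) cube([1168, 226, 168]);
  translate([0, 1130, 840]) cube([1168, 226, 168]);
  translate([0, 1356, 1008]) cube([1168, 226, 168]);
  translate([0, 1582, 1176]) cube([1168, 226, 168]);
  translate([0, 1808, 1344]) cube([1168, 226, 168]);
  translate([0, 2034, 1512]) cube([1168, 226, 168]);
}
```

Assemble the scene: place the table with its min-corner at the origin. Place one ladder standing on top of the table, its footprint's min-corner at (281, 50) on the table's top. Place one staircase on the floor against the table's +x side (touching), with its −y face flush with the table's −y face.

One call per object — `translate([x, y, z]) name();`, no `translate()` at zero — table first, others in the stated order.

table();
translate([281, 50, 778]) ladder();
translate([1669, 0, 0]) staircase();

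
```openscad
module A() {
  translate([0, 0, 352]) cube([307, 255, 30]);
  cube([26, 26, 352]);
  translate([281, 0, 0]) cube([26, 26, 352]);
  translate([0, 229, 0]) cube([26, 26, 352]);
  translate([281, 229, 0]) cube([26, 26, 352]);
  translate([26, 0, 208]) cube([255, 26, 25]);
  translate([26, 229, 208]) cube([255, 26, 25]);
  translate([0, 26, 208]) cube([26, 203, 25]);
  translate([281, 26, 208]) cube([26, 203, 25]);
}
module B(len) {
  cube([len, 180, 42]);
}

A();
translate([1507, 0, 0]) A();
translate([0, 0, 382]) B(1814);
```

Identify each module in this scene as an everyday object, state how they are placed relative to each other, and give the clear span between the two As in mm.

Second stool starts at x = 1507; first ends at x = 307; clear span = 1507 − 307 = 1200 mm.

A is a stool. B is a beam. A beam spans the tops of two stools. The clear span between the two stools is 1200 mm.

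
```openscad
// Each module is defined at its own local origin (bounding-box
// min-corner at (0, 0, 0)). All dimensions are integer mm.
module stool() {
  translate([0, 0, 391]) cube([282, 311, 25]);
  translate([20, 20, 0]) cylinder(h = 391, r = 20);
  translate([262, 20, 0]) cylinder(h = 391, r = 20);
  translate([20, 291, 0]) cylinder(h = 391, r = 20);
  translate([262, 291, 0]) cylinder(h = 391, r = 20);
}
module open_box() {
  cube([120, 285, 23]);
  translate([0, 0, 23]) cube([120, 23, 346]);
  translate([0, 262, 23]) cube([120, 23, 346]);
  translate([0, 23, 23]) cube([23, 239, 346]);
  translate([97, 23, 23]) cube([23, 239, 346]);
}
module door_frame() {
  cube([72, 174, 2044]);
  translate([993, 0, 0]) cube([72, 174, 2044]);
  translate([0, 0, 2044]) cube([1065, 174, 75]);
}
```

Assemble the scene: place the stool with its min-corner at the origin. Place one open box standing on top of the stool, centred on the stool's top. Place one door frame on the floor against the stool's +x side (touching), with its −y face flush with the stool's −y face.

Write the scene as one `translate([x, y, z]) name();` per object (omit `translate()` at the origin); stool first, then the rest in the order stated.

stool();
translate([81, 13, 416]) open_box();
translate([282, 0, 0]) door_frame();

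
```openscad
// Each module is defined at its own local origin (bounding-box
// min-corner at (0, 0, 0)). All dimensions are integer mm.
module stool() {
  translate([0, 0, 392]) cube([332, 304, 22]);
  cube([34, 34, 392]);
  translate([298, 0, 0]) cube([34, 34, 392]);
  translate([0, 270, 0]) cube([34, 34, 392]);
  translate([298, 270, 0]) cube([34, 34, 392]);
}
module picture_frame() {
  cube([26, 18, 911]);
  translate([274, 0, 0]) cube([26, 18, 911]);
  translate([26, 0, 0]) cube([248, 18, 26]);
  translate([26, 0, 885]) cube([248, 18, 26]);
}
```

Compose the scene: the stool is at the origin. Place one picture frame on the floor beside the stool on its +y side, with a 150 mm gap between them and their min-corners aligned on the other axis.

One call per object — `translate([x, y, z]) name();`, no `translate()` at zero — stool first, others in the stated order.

stool();
translate([0, 454, 0]) picture_frame();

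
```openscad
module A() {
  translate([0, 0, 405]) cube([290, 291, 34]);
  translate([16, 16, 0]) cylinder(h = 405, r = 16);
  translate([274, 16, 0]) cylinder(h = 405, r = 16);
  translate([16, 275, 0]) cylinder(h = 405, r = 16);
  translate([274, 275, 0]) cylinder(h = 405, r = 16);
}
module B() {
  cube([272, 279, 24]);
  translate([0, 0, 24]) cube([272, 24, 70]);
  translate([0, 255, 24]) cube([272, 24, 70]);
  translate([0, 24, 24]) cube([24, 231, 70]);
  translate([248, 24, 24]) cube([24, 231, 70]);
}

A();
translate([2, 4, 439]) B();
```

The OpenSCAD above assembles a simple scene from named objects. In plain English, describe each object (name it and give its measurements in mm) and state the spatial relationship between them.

A is a four-legged stool. The seat is 290×291 mm, 34 mm thick, top at z = 439 mm. It stands on four round legs, each 32 mm in diameter, from z = 0 to the seat underside, each leg's axis is inset half a diameter from the nearest pair of seat edges (so the leg's bounding box is flush with the corner).

B is an open storage box with external size 272×279×94 mm and wall thickness 24 mm (the base is also 24 mm thick). The base covers the whole footprint; the four walls stand on the base, with the y-facing walls full-width and the x-facing walls fitting between their inner faces.

The open box is on top of the stool.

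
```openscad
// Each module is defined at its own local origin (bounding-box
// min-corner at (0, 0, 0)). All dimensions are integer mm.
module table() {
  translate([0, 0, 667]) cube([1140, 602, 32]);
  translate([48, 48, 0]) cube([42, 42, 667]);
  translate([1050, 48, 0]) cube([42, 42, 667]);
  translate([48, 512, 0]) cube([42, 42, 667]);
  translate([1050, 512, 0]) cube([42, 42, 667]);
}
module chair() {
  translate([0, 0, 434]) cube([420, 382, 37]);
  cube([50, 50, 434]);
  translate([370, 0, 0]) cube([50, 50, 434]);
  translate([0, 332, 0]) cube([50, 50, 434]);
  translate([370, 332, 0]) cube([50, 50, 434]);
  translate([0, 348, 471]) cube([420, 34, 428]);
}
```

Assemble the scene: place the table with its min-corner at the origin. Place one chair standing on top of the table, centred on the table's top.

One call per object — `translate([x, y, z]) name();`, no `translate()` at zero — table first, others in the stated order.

table();
translate([360, 110, 699]) chair();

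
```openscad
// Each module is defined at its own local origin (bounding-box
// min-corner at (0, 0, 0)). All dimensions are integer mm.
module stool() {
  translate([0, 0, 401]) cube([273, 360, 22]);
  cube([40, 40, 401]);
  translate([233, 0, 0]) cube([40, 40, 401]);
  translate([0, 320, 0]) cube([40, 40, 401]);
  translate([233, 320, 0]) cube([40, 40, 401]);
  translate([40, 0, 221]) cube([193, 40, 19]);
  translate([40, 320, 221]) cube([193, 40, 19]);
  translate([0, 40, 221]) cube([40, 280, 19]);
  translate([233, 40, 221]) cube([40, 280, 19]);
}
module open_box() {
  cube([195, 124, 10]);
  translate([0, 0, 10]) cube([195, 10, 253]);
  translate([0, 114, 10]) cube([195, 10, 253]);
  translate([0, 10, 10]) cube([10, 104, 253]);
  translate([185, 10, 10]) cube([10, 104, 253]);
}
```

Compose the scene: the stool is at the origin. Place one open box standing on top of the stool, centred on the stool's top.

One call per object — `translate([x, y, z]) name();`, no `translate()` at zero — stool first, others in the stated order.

stool();
translate([39, 118, 423]) open_box();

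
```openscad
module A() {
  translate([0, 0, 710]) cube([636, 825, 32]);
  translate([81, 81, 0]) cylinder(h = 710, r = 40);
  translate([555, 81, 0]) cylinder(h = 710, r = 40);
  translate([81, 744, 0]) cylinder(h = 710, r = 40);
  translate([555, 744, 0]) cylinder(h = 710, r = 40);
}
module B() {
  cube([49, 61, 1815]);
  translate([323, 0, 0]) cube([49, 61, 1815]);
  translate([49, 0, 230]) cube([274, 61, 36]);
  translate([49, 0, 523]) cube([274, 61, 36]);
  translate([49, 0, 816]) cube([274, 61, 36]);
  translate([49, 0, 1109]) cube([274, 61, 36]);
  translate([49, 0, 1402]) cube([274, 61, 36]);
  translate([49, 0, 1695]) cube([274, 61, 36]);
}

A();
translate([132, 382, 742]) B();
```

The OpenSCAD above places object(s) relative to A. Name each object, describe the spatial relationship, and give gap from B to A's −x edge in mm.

The ladder's min-x is at 132; the table's min-x is 0; gap = 132 mm.

A is a table. B is a ladder. The ladder is on top of the table, centred. The gap from the ladder to the table's −x edge is 132 mm.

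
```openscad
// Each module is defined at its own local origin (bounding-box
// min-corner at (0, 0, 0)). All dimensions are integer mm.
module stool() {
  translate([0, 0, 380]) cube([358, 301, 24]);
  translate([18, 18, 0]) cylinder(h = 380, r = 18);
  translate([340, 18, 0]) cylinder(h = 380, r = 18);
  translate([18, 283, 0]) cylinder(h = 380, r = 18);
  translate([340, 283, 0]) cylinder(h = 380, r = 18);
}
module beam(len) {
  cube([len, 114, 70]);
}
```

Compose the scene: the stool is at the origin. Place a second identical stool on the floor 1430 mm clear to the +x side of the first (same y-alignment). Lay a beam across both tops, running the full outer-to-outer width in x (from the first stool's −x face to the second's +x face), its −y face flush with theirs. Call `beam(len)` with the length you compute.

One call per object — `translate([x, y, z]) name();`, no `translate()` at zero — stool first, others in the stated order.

stool();
translate([1788, 0, 0]) stool();
translate([0, 0, 404]) beam(2146);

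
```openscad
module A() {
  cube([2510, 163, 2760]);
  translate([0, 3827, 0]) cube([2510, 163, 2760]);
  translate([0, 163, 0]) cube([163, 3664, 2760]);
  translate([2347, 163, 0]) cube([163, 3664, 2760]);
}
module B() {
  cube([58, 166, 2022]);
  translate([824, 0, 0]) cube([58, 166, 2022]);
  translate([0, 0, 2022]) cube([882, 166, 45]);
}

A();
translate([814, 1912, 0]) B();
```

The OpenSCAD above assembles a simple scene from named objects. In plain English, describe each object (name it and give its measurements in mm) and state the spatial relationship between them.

A is the wall frame of a small rectangular building: four walls, each 2760 mm tall and 163 mm thick, enclosing a footprint 2510 mm (x) by 3990 mm (y) outside-to-outside, with no floor or roof. The front and back walls (the −y and +y sides) span the full width; the two side walls fit between them.

B is a door frame. The clear opening is 766 mm wide and 2022 mm high. Two 58 mm wide jambs, 166 mm deep, stand either side of the opening from the floor to the top of the opening. A 45 mm thick head sits across the top of both jambs, spanning the full outside width of the frame.

The door frame sits inside the house frame, centred.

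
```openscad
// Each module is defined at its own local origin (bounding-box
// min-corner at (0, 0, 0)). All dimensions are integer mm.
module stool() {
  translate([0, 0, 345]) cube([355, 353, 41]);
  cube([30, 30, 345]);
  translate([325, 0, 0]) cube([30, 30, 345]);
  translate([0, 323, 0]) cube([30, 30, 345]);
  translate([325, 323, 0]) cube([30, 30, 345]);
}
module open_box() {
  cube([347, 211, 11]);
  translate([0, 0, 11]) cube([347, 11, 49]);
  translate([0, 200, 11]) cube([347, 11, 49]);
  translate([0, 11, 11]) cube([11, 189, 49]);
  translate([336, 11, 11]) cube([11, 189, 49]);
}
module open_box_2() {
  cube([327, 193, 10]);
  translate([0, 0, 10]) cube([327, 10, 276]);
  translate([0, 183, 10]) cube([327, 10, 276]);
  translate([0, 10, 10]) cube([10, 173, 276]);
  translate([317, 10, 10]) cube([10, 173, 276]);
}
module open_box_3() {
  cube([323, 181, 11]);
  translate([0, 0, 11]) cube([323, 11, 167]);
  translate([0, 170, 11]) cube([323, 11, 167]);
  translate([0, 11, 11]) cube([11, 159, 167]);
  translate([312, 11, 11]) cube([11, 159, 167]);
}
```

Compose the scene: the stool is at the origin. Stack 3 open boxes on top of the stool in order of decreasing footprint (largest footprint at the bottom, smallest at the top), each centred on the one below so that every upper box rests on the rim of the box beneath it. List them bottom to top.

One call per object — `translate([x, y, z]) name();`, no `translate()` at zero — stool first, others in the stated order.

stool();
translate([4, 71, 386]) open_box();
translate([14, 80, 446]) open_box_2();
translate([16, 86, 732]) open_box_3();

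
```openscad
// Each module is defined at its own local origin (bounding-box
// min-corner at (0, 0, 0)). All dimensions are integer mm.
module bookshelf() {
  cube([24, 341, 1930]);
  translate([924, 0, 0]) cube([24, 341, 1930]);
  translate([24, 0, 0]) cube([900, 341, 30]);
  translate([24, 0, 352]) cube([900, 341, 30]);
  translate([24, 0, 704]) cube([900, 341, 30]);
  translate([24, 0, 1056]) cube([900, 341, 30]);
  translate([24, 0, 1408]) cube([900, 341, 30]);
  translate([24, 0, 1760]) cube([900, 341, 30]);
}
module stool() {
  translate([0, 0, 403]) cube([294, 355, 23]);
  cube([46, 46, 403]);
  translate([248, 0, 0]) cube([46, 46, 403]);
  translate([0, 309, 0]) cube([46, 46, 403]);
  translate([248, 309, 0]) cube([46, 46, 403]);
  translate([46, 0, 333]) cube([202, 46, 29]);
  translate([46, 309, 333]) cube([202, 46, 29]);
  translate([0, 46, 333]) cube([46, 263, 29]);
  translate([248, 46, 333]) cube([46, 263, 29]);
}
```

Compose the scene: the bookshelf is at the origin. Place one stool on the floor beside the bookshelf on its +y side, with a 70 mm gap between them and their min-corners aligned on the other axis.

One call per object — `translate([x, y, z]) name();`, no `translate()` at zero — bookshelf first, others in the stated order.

bookshelf();
translate([0, 411, 0]) stool();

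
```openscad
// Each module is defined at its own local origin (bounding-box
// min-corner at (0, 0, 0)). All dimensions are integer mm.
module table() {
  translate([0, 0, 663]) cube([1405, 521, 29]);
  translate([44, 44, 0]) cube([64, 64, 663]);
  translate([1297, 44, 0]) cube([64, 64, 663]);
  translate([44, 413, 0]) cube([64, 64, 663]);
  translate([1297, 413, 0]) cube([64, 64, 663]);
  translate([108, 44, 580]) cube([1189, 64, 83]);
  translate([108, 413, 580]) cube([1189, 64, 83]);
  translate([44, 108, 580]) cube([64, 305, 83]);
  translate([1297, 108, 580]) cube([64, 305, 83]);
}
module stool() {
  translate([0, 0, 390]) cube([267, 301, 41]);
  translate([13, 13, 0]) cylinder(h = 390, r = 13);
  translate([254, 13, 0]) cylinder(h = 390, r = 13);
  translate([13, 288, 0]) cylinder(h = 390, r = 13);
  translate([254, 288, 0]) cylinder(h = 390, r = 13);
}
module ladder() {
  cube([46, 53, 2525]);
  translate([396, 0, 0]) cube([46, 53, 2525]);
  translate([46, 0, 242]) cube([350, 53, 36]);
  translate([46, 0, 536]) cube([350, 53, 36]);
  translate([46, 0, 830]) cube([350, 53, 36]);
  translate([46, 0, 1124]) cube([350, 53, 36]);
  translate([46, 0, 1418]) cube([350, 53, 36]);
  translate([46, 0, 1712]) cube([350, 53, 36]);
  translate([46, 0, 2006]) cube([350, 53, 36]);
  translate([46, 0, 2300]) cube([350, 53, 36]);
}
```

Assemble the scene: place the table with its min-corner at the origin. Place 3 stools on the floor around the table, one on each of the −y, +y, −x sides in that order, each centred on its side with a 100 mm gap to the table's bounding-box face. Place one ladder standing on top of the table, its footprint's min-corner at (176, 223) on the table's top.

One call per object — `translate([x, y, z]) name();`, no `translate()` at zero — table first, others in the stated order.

table();
translate([569, -401, 0]) stool();
translate([569, 621, 0]) stool();
translate([-367, 110, 0]) stool();
translate([176, 223, 692]) ladder();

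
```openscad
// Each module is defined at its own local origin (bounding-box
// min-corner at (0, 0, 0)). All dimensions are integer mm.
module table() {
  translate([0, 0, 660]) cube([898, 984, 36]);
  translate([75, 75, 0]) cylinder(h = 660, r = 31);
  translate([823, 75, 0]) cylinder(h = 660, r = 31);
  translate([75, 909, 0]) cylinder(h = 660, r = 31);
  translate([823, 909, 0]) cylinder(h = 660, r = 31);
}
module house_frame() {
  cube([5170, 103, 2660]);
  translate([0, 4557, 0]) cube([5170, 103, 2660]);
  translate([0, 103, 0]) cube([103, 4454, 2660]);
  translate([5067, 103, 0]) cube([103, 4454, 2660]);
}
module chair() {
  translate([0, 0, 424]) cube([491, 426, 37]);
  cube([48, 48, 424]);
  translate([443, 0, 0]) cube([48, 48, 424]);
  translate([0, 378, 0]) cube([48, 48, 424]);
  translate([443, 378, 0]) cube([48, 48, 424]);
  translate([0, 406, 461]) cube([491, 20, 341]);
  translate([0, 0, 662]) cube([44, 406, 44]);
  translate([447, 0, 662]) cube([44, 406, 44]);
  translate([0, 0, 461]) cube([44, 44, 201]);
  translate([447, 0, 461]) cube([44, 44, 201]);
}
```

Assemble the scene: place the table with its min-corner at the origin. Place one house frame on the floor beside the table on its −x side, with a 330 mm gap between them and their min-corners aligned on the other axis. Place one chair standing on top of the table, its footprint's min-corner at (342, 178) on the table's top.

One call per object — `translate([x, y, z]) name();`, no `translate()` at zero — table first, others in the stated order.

table();
translate([-5500, 0, 0]) house_frame();
translate([342, 178, 696]) chair();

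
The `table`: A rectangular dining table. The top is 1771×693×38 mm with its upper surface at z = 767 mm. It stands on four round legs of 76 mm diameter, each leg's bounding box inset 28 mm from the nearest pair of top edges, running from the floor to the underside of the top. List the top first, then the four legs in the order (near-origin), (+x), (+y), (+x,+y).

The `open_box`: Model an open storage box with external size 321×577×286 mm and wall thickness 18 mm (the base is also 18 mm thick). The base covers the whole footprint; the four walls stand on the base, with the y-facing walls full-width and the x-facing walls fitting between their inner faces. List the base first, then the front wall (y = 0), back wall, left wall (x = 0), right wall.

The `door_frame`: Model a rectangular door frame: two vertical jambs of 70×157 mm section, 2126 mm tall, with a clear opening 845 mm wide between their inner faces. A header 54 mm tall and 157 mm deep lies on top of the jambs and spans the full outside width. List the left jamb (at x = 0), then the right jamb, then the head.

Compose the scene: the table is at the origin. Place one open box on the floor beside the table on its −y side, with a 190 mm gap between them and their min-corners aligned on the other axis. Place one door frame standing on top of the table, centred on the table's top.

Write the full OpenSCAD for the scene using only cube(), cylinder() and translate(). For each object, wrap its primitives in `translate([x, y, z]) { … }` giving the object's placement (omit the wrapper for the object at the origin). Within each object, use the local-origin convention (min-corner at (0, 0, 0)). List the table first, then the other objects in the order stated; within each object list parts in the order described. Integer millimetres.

translate([0, 0, 729]) cube([1771, 693, 38]);
translate([66, 66, 0]) cylinder(h = 729, r = 38);
translate([1705, 66, 0]) cylinder(h = 729, r = 38);
translate([66, 627, 0]) cylinder(h = 729, r = 38);
translate([1705, 627, 0]) cylinder(h = 729, r = 38);
translate([0, -767, 0]) {
  cube([321, 577, 18]);
  translate([0, 0, 18]) cube([321, 18, 268]);
  translate([0, 559, 18]) cube([321, 18, 268]);
  translate([0, 18, 18]) cube([18, 541, 268]);
  translate([303, 18, 18]) cube([18, 541, 268]);
}
translate([393, 268, 767]) {
  cube([70, 157, 2126]);
  translate([915, 0, 0]) cube([70, 157, 2126]);
  translate([0, 0, 2126]) cube([985, 157, 54]);
}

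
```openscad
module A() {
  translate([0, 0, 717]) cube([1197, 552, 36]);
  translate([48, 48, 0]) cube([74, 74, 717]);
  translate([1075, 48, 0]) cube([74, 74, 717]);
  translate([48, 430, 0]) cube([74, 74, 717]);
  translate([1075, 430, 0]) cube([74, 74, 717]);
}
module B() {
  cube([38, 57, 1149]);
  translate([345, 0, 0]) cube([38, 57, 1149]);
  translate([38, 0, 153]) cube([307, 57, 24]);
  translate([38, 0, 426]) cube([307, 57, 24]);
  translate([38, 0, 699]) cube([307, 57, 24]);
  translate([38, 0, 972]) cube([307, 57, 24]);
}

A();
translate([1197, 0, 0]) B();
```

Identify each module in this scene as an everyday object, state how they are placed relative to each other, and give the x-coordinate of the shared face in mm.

The table's +x face and the ladder's −x face are both at x = 1197 mm.

A is a table. B is a ladder. The ladder is against the table's +x side, with their −y faces flush. The x-coordinate of the shared face is 1197 mm.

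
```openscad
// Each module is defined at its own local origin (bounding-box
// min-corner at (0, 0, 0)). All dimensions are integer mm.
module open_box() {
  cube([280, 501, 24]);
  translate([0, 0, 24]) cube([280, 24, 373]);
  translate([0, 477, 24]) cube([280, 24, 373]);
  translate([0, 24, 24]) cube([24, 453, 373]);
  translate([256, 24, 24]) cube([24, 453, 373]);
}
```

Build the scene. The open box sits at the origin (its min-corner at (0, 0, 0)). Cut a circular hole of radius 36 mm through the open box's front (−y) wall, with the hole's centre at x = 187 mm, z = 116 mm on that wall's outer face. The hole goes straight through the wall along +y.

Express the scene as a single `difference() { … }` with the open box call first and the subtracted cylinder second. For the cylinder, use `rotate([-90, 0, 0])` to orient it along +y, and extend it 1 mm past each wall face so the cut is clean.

difference() {
  open_box();
  translate([187, -1, 116]) rotate([-90, 0, 0]) cylinder(h = 26, r = 36);
}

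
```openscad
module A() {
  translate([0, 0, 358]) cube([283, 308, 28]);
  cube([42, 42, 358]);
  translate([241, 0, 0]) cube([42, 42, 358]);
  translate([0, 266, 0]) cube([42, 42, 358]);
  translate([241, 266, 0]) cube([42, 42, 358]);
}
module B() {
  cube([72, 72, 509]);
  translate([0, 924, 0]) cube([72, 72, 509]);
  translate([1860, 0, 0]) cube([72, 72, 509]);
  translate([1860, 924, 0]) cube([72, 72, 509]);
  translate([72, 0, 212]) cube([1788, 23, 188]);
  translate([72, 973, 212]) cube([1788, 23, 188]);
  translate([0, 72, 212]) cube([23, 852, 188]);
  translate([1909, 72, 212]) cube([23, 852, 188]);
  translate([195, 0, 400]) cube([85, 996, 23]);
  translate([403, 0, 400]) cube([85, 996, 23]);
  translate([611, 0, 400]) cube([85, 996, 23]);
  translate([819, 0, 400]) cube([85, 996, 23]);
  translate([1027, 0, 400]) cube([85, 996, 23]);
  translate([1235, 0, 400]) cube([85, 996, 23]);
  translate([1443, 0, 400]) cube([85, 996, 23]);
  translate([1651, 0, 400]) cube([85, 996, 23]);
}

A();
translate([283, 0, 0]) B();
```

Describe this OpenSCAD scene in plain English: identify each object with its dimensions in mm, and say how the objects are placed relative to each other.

A is a simple wooden stool: a rectangular seat 283 mm (x) by 308 mm (y), 28 mm thick, top face at z = 386 mm, on four square legs, each 42×42 mm in cross-section. The legs rest on z = 0, each flush with a corner of the seat.

B is a bed frame 1932 mm long (x) by 996 mm wide (y). Four 72×72 mm corner posts, 509 mm tall, at the corners of the footprint. Four rails of 23 mm thickness and 188 mm height run between adjacent posts with their undersides at z = 212 mm, their outer faces flush with the outside of the frame (the two x-running rails run between the posts' inner faces; the two y-running rails run between the posts' inner faces). 8 slats, each 85 mm wide (x) and 23 mm thick, lie across the top of the two x-running rails, running the full 996 mm width of the frame in y; the slats are evenly spaced along x between the inner faces of the end posts with equal gaps (rounded down to the nearest mm) at the −x end and between each pair — any rounding remainder accumulates at the +x end.

The bed frame is against the stool's +x side, with their −y faces flush.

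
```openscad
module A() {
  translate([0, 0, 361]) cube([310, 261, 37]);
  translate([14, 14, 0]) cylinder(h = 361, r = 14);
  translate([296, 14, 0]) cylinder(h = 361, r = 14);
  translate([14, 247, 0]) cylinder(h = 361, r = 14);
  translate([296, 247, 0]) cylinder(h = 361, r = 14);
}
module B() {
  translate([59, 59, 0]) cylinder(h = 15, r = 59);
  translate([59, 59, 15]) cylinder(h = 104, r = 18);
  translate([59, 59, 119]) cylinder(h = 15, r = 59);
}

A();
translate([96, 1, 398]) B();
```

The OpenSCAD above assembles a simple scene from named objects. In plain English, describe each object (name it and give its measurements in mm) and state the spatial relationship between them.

A is a four-legged stool. The seat is a 310×261×37 mm slab whose top surface is at z = 398 mm; four round legs, each 28 mm in diameter, run from the floor (z = 0) to the underside of the seat, each leg's axis is inset half a diameter from the nearest pair of seat edges (so the leg's bounding box is flush with the corner).

B is a spool: two coaxial disc flanges of radius 59 mm and thickness 15 mm, joined by a core cylinder of radius 18 mm and height 104 mm. The lower flange rests on z = 0 and the three cylinders share a vertical axis.

The spool is on top of the stool.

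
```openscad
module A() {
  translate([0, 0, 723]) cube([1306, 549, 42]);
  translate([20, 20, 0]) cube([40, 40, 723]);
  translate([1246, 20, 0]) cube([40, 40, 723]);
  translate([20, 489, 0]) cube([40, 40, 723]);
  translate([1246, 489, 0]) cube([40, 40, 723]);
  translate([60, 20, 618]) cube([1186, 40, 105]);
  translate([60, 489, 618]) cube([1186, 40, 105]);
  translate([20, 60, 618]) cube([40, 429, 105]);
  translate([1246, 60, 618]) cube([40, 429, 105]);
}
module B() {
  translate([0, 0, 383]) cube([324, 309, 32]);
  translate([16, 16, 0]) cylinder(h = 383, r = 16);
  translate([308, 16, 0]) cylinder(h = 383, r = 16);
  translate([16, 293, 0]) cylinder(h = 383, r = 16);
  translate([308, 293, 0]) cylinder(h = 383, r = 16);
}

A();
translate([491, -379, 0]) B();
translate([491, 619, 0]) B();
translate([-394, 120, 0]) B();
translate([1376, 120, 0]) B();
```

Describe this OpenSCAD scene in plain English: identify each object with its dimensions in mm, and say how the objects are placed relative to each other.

A is a table with a 1306×549 mm rectangular top, 42 mm thick, top surface at z = 765 mm, supported by four 40×40 mm square legs, each inset 20 mm from the nearest pair of top edges, running from the floor. Four apron rails, 40 mm thick and 105 mm tall, run between adjacent legs with their top edges flush with the underside of the top and their outer faces flush with the legs' outer faces.

B is a four-legged stool. The seat is a 324×309×32 mm slab whose top surface is at z = 415 mm; four round legs, each 32 mm in diameter, run from the floor (z = 0) to the underside of the seat, each leg's axis is inset half a diameter from the nearest pair of seat edges (so the leg's bounding box is flush with the corner).

Four stools sit around the table at the −y, +y, −x, +x sides.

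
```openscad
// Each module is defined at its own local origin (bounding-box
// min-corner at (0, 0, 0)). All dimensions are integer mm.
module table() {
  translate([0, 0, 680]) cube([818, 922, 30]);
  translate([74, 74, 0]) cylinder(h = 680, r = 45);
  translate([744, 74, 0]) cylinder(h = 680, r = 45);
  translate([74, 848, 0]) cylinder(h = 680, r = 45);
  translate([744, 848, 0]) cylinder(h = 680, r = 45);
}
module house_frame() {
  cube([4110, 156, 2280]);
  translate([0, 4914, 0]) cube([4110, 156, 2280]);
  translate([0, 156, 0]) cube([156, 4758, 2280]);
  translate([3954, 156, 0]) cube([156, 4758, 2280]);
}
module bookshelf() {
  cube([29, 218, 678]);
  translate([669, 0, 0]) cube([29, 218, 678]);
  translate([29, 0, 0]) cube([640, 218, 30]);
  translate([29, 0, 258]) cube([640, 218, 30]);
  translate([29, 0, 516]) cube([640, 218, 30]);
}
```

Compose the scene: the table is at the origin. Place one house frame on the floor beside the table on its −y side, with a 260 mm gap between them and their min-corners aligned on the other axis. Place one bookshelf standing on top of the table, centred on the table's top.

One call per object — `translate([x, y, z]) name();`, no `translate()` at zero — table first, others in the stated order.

table();
translate([0, -5330, 0]) house_frame();
translate([60, 352, 710]) bookshelf();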